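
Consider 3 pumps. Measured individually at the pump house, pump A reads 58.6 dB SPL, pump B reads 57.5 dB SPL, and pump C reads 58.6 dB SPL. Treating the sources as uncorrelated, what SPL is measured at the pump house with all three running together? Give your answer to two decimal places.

Add the sources as powers (linear), then convert back to dB:
L_total = 10·log₁₀(10^(58.6/10) + 10^(57.5/10) + 10^(58.6/10)) = 10·log₁₀(2011000) = 63.03 dB SPL.

63.03 dB SPL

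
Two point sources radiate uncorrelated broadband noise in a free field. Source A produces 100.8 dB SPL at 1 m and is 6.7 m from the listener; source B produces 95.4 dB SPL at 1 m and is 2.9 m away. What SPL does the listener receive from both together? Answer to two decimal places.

88.33 dB SPL

At the listener: L_A = 100.8 − 20·log₁₀(6.7) = 84.279 dB; L_B = 95.4 − 20·log₁₀(2.9) = 86.152 dB.
Combined: 10·log₁₀(10^(84.279/10)+10^(86.152/10)) = 88.33 dB SPL.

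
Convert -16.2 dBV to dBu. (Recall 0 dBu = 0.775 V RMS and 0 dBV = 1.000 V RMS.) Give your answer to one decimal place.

The offset between the scales is 20·log₁₀(0.775/1.000) = −2.214 dB.
So dBu = -16.2 + 2.214 = -14.0 dBu.

-14.0 dBu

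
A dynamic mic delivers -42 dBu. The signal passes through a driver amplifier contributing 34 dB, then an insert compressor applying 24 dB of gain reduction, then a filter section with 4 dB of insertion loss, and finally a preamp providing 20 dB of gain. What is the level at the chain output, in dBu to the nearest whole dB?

In dB, series stages simply add:
-42 + 34 − 24 − 4 + 20 = -16 dBu.

-16 dBu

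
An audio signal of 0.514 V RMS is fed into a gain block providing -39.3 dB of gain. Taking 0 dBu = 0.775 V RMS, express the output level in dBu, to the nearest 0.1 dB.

Input level: 20·log₁₀(0.514/0.775) = -3.57 dBu.
Output: -3.57 − 39.3 = -42.9 dBu.

-42.9 dBu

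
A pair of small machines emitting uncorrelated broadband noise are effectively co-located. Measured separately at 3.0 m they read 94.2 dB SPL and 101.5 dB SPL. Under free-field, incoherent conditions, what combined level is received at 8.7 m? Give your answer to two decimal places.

Combined at 3.0 m: 10·log₁₀(10^(94.2/10)+10^(101.5/10)) = 102.242 dB SPL.
Then apply −20·log₁₀(8.7/3.0) = -9.248 dB → 92.99 dB SPL.

92.99 dB SPL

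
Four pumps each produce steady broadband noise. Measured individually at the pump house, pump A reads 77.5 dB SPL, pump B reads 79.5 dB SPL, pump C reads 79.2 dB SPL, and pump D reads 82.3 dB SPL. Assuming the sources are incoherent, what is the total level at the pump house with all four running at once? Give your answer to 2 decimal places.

86.00 dB SPL

Uncorrelated sources add in intensity (power), not in dB.
L_total = 10·log₁₀(10^(77.5/10) + 10^(79.5/10) + 10^(79.2/10) + 10^(82.3/10)) = 10·log₁₀(398400000) = 86.00 dB SPL.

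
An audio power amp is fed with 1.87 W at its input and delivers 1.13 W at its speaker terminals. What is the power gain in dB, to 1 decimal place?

Power ratio → dB uses the 10·log₁₀ form:
10·log₁₀(1.13/1.87) = 10·log₁₀(0.6043) = -2.2 dB.

-2.2 dB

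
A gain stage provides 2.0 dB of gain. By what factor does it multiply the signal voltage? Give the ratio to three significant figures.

1.26

Voltage ratio = 10^(dB/20).
10^(2.0/20) = 10^(0.1000) = 1.26.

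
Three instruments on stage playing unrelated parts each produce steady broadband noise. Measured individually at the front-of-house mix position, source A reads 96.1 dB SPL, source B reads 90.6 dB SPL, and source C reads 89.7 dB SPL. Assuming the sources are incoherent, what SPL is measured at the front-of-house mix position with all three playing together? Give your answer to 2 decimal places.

Incoherent sources sum as intensities:
L_total = 10·log₁₀(10^(96.1/10) + 10^(90.6/10) + 10^(89.7/10)) = 10·log₁₀(6155000000) = 97.89 dB SPL.

97.89 dB SPL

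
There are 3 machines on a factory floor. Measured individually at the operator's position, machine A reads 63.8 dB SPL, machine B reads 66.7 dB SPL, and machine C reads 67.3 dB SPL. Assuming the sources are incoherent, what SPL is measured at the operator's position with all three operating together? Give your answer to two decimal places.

70.95 dB SPL

Incoherent sources sum as intensities:
L_total = 10·log₁₀(10^(63.8/10) + 10^(66.7/10) + 10^(67.3/10)) = 10·log₁₀(12450000) = 70.95 dB SPL.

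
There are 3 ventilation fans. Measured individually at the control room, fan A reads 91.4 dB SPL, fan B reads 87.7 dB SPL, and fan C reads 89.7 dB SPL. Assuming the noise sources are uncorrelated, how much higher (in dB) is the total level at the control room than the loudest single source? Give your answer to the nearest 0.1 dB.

3.2 dB

Uncorrelated sources add in intensity (power), not in dB.
L_total = 10·log₁₀(10^(91.4/10) + 10^(87.7/10) + 10^(89.7/10)) = 94.63 dB SPL.
Excess over the loudest (91.4 dB): 94.63 − 91.4 = 3.2 dB.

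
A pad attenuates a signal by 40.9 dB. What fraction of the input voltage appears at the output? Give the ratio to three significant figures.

0.00902

Voltage ratio = 10^(dB/20).
10^(-40.9/20) = 10^(-2.045) = 0.00902.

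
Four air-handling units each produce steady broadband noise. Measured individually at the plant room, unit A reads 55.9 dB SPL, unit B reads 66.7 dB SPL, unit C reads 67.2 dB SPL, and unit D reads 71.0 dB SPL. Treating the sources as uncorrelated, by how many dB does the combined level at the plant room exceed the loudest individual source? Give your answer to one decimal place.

2.6 dB

Add the sources as powers (linear), then convert back to dB:
L_total = 10·log₁₀(10^(55.9/10) + 10^(66.7/10) + 10^(67.2/10) + 10^(71.0/10)) = 73.60 dB SPL.
Excess over the loudest (71.0 dB): 73.60 − 71.0 = 2.6 dB.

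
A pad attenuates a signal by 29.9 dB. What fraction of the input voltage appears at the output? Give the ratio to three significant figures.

Voltage ratio = 10^(dB/20).
10^(-29.9/20) = 10^(-1.495) = 0.0320.

0.0320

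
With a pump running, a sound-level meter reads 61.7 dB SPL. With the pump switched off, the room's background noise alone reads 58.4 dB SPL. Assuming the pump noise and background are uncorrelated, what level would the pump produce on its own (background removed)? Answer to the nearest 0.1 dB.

Subtract intensities: L_src = 10·log₁₀(10^(L_total/10) − 10^(L_bg/10)).
L_src = 10·log₁₀(10^(61.7/10) − 10^(58.4/10)) = 10·log₁₀(787300) = 59.0 dB SPL.

59.0 dB SPL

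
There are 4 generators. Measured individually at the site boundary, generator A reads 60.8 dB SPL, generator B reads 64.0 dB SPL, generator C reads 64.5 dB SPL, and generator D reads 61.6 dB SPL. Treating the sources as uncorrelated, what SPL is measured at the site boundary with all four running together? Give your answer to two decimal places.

Uncorrelated sources add in intensity (power), not in dB.
L_total = 10·log₁₀(10^(60.8/10) + 10^(64.0/10) + 10^(64.5/10) + 10^(61.6/10)) = 10·log₁₀(7978000) = 69.02 dB SPL.

69.02 dB SPL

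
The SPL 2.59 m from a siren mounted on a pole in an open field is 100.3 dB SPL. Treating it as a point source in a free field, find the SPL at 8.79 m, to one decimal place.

Free-field point source: level drops by 20·log₁₀ of the distance ratio.
ΔL = −20·log₁₀(8.79/2.59) = -10.61 dB, so L₂ = 100.3 + (-10.61) = 89.7 dB SPL.

89.7 dB SPL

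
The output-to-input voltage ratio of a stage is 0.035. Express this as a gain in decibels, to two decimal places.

-29.12 dB

For a voltage ratio, dB = 20·log₁₀(V₂/V₁).
20·log₁₀(0.035) = -29.12 dB.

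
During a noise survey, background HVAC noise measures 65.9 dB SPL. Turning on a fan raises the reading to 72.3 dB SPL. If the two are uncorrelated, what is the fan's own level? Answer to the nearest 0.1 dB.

Subtract intensities: L_src = 10·log₁₀(10^(L_total/10) − 10^(L_bg/10)).
L_src = 10·log₁₀(10^(72.3/10) − 10^(65.9/10)) = 10·log₁₀(13090000) = 71.2 dB SPL.

71.2 dB SPL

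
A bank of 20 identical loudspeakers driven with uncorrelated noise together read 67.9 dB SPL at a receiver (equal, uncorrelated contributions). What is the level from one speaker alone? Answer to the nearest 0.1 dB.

54.9 dB SPL

20 equal incoherent sources add 10·log₁₀(20) = 13.01 dB over one source.
L_one = 67.9 − 13.01 = 54.9 dB SPL.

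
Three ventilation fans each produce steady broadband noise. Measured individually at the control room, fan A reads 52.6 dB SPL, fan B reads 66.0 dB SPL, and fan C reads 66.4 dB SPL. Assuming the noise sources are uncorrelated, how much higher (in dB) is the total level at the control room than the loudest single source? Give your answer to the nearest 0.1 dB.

Uncorrelated sources add in intensity (power), not in dB.
L_total = 10·log₁₀(10^(52.6/10) + 10^(66.0/10) + 10^(66.4/10)) = 69.31 dB SPL.
Excess over the loudest (66.4 dB): 69.31 − 66.4 = 2.9 dB.

2.9 dB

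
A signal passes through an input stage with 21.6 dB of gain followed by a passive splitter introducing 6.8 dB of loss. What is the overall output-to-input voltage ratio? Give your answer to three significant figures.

5.50

Net gain = 21.6 + (−6.8) = 14.8 dB.
Voltage ratio = 10^(14.8/20) = 5.50.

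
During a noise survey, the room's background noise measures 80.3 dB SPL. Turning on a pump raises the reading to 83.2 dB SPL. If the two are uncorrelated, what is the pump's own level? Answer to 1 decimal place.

80.1 dB SPL

Remove the background by subtracting linear intensities:
L_src = 10·log₁₀(10^(83.2/10) − 10^(80.3/10)) = 10·log₁₀(101800000) = 80.1 dB SPL.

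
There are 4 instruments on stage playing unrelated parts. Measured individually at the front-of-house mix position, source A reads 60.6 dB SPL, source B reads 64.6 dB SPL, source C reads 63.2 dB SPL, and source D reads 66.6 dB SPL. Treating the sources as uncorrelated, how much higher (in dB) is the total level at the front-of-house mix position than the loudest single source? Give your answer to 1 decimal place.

3.7 dB

Add the sources as powers (linear), then convert back to dB:
L_total = 10·log₁₀(10^(60.6/10) + 10^(64.6/10) + 10^(63.2/10) + 10^(66.6/10)) = 70.29 dB SPL.
Excess over the loudest (66.6 dB): 70.29 − 66.6 = 3.7 dB.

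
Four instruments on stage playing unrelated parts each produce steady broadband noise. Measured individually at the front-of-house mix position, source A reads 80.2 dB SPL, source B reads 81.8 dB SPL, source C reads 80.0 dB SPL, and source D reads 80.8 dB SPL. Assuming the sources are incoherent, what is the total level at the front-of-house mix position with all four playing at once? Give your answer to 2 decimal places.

Uncorrelated sources add in intensity (power), not in dB.
L_total = 10·log₁₀(10^(80.2/10) + 10^(81.8/10) + 10^(80.0/10) + 10^(80.8/10)) = 10·log₁₀(476300000) = 86.78 dB SPL.

86.78 dB SPL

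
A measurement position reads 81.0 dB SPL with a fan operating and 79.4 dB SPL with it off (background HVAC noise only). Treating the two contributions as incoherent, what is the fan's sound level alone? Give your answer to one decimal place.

Subtract intensities: L_src = 10·log₁₀(10^(L_total/10) − 10^(L_bg/10)).
L_src = 10·log₁₀(10^(81.0/10) − 10^(79.4/10)) = 10·log₁₀(38800000) = 75.9 dB SPL.

75.9 dB SPL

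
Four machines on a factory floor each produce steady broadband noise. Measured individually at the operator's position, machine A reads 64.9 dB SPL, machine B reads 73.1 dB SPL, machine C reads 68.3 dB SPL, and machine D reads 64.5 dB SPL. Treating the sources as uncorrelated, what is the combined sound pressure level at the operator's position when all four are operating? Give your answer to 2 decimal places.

Uncorrelated sources add in intensity (power), not in dB.
L_total = 10·log₁₀(10^(64.9/10) + 10^(73.1/10) + 10^(68.3/10) + 10^(64.5/10)) = 10·log₁₀(33090000) = 75.20 dB SPL.

75.20 dB SPL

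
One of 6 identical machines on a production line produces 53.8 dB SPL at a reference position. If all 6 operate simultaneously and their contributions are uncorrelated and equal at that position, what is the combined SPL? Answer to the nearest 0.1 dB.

61.6 dB SPL

6 equal incoherent sources raise the level by 10·log₁₀(6) = 7.78 dB.
L_total = 53.8 + 7.78 = 61.6 dB SPL.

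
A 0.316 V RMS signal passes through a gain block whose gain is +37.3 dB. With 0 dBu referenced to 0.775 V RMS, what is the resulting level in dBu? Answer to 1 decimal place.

+29.5 dBu

Input level: 20·log₁₀(0.316/0.775) = -7.79 dBu.
Output: -7.79 + 37.3 = +29.5 dBu.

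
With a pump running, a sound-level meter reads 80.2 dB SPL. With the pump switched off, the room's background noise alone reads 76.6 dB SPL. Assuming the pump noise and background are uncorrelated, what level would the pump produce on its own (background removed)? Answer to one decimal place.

Remove the background by subtracting linear intensities:
L_src = 10·log₁₀(10^(80.2/10) − 10^(76.6/10)) = 10·log₁₀(59000000) = 77.7 dB SPL.

77.7 dB SPL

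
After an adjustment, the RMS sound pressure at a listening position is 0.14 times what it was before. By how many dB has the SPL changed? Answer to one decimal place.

SPL change from a pressure ratio uses the 20·log₁₀ form:
20·log₁₀(0.14) = -17.1 dB.

-17.1 dB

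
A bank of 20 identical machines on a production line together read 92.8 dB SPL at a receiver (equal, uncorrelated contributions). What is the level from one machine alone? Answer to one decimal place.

79.8 dB SPL

20 equal incoherent sources add 10·log₁₀(20) = 13.01 dB over one source.
L_one = 92.8 − 13.01 = 79.8 dB SPL.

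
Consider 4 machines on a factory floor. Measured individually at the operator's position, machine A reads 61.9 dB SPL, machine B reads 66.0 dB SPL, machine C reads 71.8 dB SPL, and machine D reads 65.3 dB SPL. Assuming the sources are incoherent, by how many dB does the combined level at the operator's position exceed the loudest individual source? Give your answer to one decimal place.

Add the sources as powers (linear), then convert back to dB:
L_total = 10·log₁₀(10^(61.9/10) + 10^(66.0/10) + 10^(71.8/10) + 10^(65.3/10)) = 73.81 dB SPL.
Excess over the loudest (71.8 dB): 73.81 − 71.8 = 2.0 dB.

2.0 dB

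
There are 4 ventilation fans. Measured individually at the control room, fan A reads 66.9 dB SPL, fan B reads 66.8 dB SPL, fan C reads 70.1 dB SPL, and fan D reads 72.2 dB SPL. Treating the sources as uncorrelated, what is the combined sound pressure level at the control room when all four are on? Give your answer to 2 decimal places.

75.62 dB SPL

Incoherent sources sum as intensities:
L_total = 10·log₁₀(10^(66.9/10) + 10^(66.8/10) + 10^(70.1/10) + 10^(72.2/10)) = 10·log₁₀(36510000) = 75.62 dB SPL.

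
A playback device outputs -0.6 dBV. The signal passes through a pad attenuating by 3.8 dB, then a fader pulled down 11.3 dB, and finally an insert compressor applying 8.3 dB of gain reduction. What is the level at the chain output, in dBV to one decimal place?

In dB, series stages simply add:
-0.6 − 3.8 − 11.3 − 8.3 = -24.0 dBV.

-24.0 dBV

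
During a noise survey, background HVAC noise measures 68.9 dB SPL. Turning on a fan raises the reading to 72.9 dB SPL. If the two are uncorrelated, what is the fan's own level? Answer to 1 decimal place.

Background correction is a power subtraction:
L_src = 10·log₁₀(10^(72.9/10) − 10^(68.9/10)) = 10·log₁₀(11740000) = 70.7 dB SPL.

70.7 dB SPL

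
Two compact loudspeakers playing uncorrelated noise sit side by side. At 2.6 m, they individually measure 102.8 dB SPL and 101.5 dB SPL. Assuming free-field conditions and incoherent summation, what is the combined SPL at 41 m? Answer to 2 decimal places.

81.25 dB SPL

Combined at 2.6 m: 10·log₁₀(10^(102.8/10)+10^(101.5/10)) = 105.209 dB SPL.
Then apply −20·log₁₀(41/2.6) = -23.956 dB → 81.25 dB SPL.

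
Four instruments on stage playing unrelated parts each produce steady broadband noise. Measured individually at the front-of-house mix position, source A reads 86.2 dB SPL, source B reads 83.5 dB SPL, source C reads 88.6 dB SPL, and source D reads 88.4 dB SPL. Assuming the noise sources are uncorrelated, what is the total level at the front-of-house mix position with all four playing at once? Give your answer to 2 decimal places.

Incoherent sources sum as intensities:
L_total = 10·log₁₀(10^(86.2/10) + 10^(83.5/10) + 10^(88.6/10) + 10^(88.4/10)) = 10·log₁₀(2057000000) = 93.13 dB SPL.

93.13 dB SPL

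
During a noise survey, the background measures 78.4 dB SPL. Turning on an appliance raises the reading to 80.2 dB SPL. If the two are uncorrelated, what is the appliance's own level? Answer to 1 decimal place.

75.5 dB SPL

Background correction is a power subtraction:
L_src = 10·log₁₀(10^(80.2/10) − 10^(78.4/10)) = 10·log₁₀(35530000) = 75.5 dB SPL.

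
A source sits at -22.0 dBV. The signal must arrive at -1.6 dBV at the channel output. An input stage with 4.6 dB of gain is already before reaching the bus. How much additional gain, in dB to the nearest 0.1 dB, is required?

15.8 dB

The required make-up gain is the shortfall in the dB sum.
G = -1.6 − (-22.0) − 4.6 = 15.8 dB.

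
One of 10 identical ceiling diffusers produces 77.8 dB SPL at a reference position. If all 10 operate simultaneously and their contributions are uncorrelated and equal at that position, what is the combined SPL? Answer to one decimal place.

87.8 dB SPL

10 equal incoherent sources raise the level by 10·log₁₀(10) = 10.00 dB.
L_total = 77.8 + 10.00 = 87.8 dB SPL.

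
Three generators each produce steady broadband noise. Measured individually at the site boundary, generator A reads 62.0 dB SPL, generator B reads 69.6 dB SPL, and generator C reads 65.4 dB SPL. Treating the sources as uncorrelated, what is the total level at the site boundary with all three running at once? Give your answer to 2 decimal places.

71.51 dB SPL

Uncorrelated sources add in intensity (power), not in dB.
L_total = 10·log₁₀(10^(62.0/10) + 10^(69.6/10) + 10^(65.4/10)) = 10·log₁₀(14170000) = 71.51 dB SPL.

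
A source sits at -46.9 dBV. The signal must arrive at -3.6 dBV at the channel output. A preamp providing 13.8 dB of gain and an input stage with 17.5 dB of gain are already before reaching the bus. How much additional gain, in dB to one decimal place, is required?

12.0 dB

The required make-up gain is the shortfall in the dB sum.
G = -3.6 − (-46.9) − 13.8 − 17.5 = 12.0 dB.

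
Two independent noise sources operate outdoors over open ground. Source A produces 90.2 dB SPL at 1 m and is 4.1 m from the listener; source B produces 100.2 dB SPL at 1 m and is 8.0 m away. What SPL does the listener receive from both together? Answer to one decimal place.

At the listener: L_A = 90.2 − 20·log₁₀(4.1) = 77.94 dB; L_B = 100.2 − 20·log₁₀(8.0) = 82.14 dB.
Combined: 10·log₁₀(10^(77.94/10)+10^(82.14/10)) = 83.5 dB SPL.

83.5 dB SPL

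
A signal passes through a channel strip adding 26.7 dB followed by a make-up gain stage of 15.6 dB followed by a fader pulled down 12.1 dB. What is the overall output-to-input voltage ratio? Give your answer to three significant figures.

Net gain = 26.7 + 15.6 + (−12.1) = 30.2 dB.
Voltage ratio = 10^(30.2/20) = 32.4.

32.4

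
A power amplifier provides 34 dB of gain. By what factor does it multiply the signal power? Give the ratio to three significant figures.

2510

Power ratio = 10^(dB/10).
10^(34/10) = 10^(3.400) = 2510.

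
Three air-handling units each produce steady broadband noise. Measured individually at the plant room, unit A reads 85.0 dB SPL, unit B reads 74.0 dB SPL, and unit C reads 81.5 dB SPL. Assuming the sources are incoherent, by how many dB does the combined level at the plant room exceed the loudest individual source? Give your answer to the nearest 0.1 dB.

Incoherent sources sum as intensities:
L_total = 10·log₁₀(10^(85.0/10) + 10^(74.0/10) + 10^(81.5/10)) = 86.84 dB SPL.
Excess over the loudest (85.0 dB): 86.84 − 85.0 = 1.8 dB.

1.8 dB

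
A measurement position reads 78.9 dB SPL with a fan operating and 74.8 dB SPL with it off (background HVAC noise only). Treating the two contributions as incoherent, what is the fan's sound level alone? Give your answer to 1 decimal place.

76.8 dB SPL

Remove the background by subtracting linear intensities:
L_src = 10·log₁₀(10^(78.9/10) − 10^(74.8/10)) = 10·log₁₀(47430000) = 76.8 dB SPL.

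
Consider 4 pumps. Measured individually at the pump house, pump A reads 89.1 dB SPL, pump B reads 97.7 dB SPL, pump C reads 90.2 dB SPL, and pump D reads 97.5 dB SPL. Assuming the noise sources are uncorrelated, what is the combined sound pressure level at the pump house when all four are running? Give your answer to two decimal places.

101.26 dB SPL

Add the sources as powers (linear), then convert back to dB:
L_total = 10·log₁₀(10^(89.1/10) + 10^(97.7/10) + 10^(90.2/10) + 10^(97.5/10)) = 10·log₁₀(13372000000) = 101.26 dB SPL.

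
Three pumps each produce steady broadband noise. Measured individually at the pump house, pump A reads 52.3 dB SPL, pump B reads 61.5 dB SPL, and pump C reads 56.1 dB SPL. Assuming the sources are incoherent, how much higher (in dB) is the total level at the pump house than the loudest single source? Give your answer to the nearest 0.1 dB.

Uncorrelated sources add in intensity (power), not in dB.
L_total = 10·log₁₀(10^(52.3/10) + 10^(61.5/10) + 10^(56.1/10)) = 62.99 dB SPL.
Excess over the loudest (61.5 dB): 62.99 − 61.5 = 1.5 dB.

1.5 dB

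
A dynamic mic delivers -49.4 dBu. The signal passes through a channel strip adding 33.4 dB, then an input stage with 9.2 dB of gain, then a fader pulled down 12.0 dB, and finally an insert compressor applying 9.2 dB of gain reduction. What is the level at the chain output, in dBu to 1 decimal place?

Gain stages sum in dB:
-49.4 + 33.4 + 9.2 − 12.0 − 9.2 = -28.0 dBu.

-28.0 dBu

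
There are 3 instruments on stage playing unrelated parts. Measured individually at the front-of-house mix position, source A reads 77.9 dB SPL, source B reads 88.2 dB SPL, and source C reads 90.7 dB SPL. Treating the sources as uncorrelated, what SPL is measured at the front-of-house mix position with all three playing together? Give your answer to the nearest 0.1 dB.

92.8 dB SPL

Add the sources as powers (linear), then convert back to dB:
L_total = 10·log₁₀(10^(77.9/10) + 10^(88.2/10) + 10^(90.7/10)) = 10·log₁₀(1897000000) = 92.8 dB SPL.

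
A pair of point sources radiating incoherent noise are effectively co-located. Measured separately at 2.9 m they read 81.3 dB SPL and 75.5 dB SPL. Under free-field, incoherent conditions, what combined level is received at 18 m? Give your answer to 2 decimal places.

66.46 dB SPL

Combined at 2.9 m: 10·log₁₀(10^(81.3/10)+10^(75.5/10)) = 82.314 dB SPL.
Then apply −20·log₁₀(18/2.9) = -15.857 dB → 66.46 dB SPL.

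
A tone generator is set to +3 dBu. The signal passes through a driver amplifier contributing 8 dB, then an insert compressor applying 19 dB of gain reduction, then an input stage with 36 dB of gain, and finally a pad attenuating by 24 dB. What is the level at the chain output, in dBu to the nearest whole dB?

+4 dBu

In dB, series stages simply add:
+3 + 8 − 19 + 36 − 24 = +4 dBu.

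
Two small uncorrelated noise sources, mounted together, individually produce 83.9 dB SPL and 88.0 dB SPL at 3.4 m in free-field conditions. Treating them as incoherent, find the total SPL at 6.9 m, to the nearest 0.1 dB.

83.3 dB SPL

Combined at 3.4 m: 10·log₁₀(10^(83.9/10)+10^(88.0/10)) = 89.43 dB SPL.
Then apply −20·log₁₀(6.9/3.4) = -6.15 dB → 83.3 dB SPL.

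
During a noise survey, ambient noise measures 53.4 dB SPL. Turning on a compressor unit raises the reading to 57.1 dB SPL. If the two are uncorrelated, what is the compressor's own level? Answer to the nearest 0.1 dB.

Subtract intensities: L_src = 10·log₁₀(10^(L_total/10) − 10^(L_bg/10)).
L_src = 10·log₁₀(10^(57.1/10) − 10^(53.4/10)) = 10·log₁₀(294100) = 54.7 dB SPL.

54.7 dB SPL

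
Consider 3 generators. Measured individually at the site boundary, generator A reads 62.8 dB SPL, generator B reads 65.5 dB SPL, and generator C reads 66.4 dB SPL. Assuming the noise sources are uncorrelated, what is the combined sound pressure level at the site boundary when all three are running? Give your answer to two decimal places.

Uncorrelated sources add in intensity (power), not in dB.
L_total = 10·log₁₀(10^(62.8/10) + 10^(65.5/10) + 10^(66.4/10)) = 10·log₁₀(9819000) = 69.92 dB SPL.

69.92 dB SPL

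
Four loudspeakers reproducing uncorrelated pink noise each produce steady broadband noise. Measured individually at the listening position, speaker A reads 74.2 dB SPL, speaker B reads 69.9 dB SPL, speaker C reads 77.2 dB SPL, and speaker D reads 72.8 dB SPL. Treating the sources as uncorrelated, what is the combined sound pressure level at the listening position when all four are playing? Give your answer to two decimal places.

80.32 dB SPL

Add the sources as powers (linear), then convert back to dB:
L_total = 10·log₁₀(10^(74.2/10) + 10^(69.9/10) + 10^(77.2/10) + 10^(72.8/10)) = 10·log₁₀(107600000) = 80.32 dB SPL.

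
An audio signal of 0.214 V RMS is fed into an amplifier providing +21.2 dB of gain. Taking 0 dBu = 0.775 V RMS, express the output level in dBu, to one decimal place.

+10.0 dBu

Input level: 20·log₁₀(0.214/0.775) = -11.18 dBu.
Output: -11.18 + 21.2 = +10.0 dBu.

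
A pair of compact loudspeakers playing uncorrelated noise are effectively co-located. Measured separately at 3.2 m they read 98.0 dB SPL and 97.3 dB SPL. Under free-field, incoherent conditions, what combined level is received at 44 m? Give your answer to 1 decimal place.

77.9 dB SPL

Combined at 3.2 m: 10·log₁₀(10^(98.0/10)+10^(97.3/10)) = 100.67 dB SPL.
Then apply −20·log₁₀(44/3.2) = -22.77 dB → 77.9 dB SPL.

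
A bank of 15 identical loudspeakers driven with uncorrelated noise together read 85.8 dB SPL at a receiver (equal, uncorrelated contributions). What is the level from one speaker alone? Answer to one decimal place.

15 equal incoherent sources add 10·log₁₀(15) = 11.76 dB over one source.
L_one = 85.8 − 11.76 = 74.0 dB SPL.

74.0 dB SPL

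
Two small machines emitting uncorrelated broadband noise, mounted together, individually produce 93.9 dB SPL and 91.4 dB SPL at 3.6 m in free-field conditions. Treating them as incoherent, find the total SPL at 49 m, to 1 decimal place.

73.2 dB SPL

Combined at 3.6 m: 10·log₁₀(10^(93.9/10)+10^(91.4/10)) = 95.84 dB SPL.
Then apply −20·log₁₀(49/3.6) = -22.68 dB → 73.2 dB SPL.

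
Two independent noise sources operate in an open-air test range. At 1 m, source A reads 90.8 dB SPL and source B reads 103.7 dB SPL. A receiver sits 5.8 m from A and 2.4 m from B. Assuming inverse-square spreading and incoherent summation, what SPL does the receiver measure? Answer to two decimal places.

96.13 dB SPL

At the listener: L_A = 90.8 − 20·log₁₀(5.8) = 75.531 dB; L_B = 103.7 − 20·log₁₀(2.4) = 96.096 dB.
Combined: 10·log₁₀(10^(75.531/10)+10^(96.096/10)) = 96.13 dB SPL.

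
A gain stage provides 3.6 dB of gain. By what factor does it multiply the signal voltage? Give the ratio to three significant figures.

Voltage ratio = 10^(dB/20).
10^(3.6/20) = 10^(0.1800) = 1.51.

1.51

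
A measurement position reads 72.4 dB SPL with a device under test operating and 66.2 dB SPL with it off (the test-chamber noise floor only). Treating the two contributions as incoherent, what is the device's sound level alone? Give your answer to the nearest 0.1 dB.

71.2 dB SPL

Remove the background by subtracting linear intensities:
L_src = 10·log₁₀(10^(72.4/10) − 10^(66.2/10)) = 10·log₁₀(13210000) = 71.2 dB SPL.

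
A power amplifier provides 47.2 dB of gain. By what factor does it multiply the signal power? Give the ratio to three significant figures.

Power ratio = 10^(dB/10).
10^(47.2/10) = 10^(4.720) = 52500.

52500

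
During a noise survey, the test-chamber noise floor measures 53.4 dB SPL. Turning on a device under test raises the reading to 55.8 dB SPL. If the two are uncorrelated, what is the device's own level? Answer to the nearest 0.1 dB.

52.1 dB SPL

Background correction is a power subtraction:
L_src = 10·log₁₀(10^(55.8/10) − 10^(53.4/10)) = 10·log₁₀(161400) = 52.1 dB SPL.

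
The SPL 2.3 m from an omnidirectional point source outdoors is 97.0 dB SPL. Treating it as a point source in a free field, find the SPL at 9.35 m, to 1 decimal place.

84.8 dB SPL

For a point source in a free field, ΔL = −20·log₁₀(d₂/d₁).
ΔL = −20·log₁₀(9.35/2.3) = -12.18 dB, so L₂ = 97.0 + (-12.18) = 84.8 dB SPL.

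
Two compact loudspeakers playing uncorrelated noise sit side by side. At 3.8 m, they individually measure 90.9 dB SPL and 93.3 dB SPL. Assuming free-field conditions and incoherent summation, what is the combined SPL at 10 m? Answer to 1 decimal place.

86.9 dB SPL

Combined at 3.8 m: 10·log₁₀(10^(90.9/10)+10^(93.3/10)) = 95.27 dB SPL.
Then apply −20·log₁₀(10/3.8) = -8.40 dB → 86.9 dB SPL.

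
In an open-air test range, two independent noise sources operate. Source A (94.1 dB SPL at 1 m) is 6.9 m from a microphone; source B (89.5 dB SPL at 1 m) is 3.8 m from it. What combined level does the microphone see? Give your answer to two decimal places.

At the listener: L_A = 94.1 − 20·log₁₀(6.9) = 77.323 dB; L_B = 89.5 − 20·log₁₀(3.8) = 77.904 dB.
Combined: 10·log₁₀(10^(77.323/10)+10^(77.904/10)) = 80.63 dB SPL.

80.63 dB SPL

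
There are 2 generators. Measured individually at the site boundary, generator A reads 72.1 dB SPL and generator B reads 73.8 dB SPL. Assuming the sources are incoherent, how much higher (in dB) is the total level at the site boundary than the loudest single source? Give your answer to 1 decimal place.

2.2 dB

Uncorrelated sources add in intensity (power), not in dB.
L_total = 10·log₁₀(10^(72.1/10) + 10^(73.8/10)) = 76.04 dB SPL.
Excess over the loudest (73.8 dB): 76.04 − 73.8 = 2.2 dB.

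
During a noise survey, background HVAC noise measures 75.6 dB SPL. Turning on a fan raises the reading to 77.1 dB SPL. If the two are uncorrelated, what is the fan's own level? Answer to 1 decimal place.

Remove the background by subtracting linear intensities:
L_src = 10·log₁₀(10^(77.1/10) − 10^(75.6/10)) = 10·log₁₀(14980000) = 71.8 dB SPL.

71.8 dB SPL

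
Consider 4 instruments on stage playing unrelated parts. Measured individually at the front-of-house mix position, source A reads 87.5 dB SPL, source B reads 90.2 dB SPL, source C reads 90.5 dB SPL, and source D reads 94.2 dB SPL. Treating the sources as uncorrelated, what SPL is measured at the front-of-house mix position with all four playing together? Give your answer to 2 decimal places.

97.29 dB SPL

Uncorrelated sources add in intensity (power), not in dB.
L_total = 10·log₁₀(10^(87.5/10) + 10^(90.2/10) + 10^(90.5/10) + 10^(94.2/10)) = 10·log₁₀(5362000000) = 97.29 dB SPL.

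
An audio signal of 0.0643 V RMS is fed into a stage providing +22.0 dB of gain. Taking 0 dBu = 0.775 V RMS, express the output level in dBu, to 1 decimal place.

+0.4 dBu

Input level: 20·log₁₀(0.0643/0.775) = -21.62 dBu.
Output: -21.62 + 22.0 = +0.4 dBu.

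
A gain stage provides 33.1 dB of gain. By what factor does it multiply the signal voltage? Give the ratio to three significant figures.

Voltage ratio = 10^(dB/20).
10^(33.1/20) = 10^(1.655) = 45.2.

45.2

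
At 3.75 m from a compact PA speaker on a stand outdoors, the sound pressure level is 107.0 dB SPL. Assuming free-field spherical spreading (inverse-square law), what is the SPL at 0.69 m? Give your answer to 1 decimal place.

121.7 dB SPL

Inverse-square spreading gives ΔL = −20·log₁₀(d₂/d₁).
ΔL = −20·log₁₀(0.69/3.75) = 14.70 dB, so L₂ = 107.0 + (14.70) = 121.7 dB SPL.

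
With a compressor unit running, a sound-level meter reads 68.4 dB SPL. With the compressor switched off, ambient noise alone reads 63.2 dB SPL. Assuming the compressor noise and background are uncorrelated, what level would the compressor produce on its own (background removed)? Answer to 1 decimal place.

66.8 dB SPL

Subtract intensities: L_src = 10·log₁₀(10^(L_total/10) − 10^(L_bg/10)).
L_src = 10·log₁₀(10^(68.4/10) − 10^(63.2/10)) = 10·log₁₀(4829000) = 66.8 dB SPL.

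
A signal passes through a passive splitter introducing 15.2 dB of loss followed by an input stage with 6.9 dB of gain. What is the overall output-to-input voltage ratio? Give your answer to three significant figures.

0.385

Net gain = (−15.2) + 6.9 = -8.3 dB.
Voltage ratio = 10^(-8.3/20) = 0.385.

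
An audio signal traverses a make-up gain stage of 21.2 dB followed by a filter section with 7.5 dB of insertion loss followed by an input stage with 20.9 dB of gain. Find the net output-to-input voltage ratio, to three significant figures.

53.7

Net gain = 21.2 + (−7.5) + 20.9 = 34.6 dB.
Voltage ratio = 10^(34.6/20) = 53.7.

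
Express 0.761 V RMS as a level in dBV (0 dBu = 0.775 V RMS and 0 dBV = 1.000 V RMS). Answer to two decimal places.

dBV = 20·log₁₀(V / 1.000 V).
20·log₁₀(0.761/1.000) = -2.37 dBV.

-2.37 dBV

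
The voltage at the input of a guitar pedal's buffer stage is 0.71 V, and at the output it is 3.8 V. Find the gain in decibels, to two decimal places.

Voltage is an amplitude quantity, so gain = 20·log₁₀(V_out/V_in).
20·log₁₀(3.8/0.71) = 20·log₁₀(5.352) = 14.57 dB.

14.57 dB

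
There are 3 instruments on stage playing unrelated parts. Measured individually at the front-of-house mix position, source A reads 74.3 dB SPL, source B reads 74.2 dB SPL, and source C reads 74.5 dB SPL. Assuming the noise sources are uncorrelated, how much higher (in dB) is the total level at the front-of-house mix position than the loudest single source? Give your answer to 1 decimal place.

Incoherent sources sum as intensities:
L_total = 10·log₁₀(10^(74.3/10) + 10^(74.2/10) + 10^(74.5/10)) = 79.11 dB SPL.
Excess over the loudest (74.5 dB): 79.11 − 74.5 = 4.6 dB.

4.6 dB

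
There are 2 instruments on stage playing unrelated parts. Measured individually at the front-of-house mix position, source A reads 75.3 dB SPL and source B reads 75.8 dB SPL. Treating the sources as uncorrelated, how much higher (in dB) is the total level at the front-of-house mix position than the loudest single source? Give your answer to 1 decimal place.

2.8 dB

Add the sources as powers (linear), then convert back to dB:
L_total = 10·log₁₀(10^(75.3/10) + 10^(75.8/10)) = 78.57 dB SPL.
Excess over the loudest (75.8 dB): 78.57 − 75.8 = 2.8 dB.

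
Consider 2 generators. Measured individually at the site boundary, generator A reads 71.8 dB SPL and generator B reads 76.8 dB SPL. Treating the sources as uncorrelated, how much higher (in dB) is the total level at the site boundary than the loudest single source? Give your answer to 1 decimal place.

Add the sources as powers (linear), then convert back to dB:
L_total = 10·log₁₀(10^(71.8/10) + 10^(76.8/10)) = 77.99 dB SPL.
Excess over the loudest (76.8 dB): 77.99 − 76.8 = 1.2 dB.

1.2 dB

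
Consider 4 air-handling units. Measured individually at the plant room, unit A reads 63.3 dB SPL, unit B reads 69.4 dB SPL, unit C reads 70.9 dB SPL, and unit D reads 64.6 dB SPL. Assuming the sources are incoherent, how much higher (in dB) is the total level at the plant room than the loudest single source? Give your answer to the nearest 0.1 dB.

3.3 dB

Uncorrelated sources add in intensity (power), not in dB.
L_total = 10·log₁₀(10^(63.3/10) + 10^(69.4/10) + 10^(70.9/10) + 10^(64.6/10)) = 74.16 dB SPL.
Excess over the loudest (70.9 dB): 74.16 − 70.9 = 3.3 dB.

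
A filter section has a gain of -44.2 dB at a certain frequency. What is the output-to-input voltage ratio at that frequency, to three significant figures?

Voltage ratio = 10^(dB/20).
10^(-44.2/20) = 10^(-2.210) = 0.00617.

0.00617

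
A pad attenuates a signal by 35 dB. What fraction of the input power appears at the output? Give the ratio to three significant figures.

0.000316

Power ratio = 10^(dB/10).
10^(-35/10) = 10^(-3.500) = 0.000316.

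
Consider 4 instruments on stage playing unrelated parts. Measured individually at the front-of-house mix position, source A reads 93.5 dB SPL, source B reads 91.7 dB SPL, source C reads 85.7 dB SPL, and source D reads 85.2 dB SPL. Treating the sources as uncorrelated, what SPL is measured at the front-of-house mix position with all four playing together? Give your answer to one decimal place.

96.5 dB SPL

Add the sources as powers (linear), then convert back to dB:
L_total = 10·log₁₀(10^(93.5/10) + 10^(91.7/10) + 10^(85.7/10) + 10^(85.2/10)) = 10·log₁₀(4420000000) = 96.5 dB SPL.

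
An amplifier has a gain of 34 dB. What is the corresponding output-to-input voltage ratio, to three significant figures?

50.1

Voltage ratio = 10^(dB/20).
10^(34/20) = 10^(1.700) = 50.1.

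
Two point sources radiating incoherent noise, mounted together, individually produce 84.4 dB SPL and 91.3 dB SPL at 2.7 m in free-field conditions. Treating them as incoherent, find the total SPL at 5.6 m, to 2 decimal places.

85.77 dB SPL

Combined at 2.7 m: 10·log₁₀(10^(84.4/10)+10^(91.3/10)) = 92.107 dB SPL.
Then apply −20·log₁₀(5.6/2.7) = -6.336 dB → 85.77 dB SPL.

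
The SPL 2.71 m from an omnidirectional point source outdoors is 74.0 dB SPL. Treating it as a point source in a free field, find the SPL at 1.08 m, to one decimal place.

82.0 dB SPL

Inverse-square spreading gives ΔL = −20·log₁₀(d₂/d₁).
ΔL = −20·log₁₀(1.08/2.71) = 7.99 dB, so L₂ = 74.0 + (7.99) = 82.0 dB SPL.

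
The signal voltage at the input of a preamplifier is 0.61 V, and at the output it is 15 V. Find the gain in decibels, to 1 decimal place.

For a voltage ratio, dB = 20·log₁₀(V₂/V₁).
20·log₁₀(15/0.61) = 20·log₁₀(24.59) = 27.8 dB.

27.8 dB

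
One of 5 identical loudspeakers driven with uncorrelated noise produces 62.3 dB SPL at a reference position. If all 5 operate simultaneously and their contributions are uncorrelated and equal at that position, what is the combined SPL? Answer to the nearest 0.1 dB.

5 equal incoherent sources raise the level by 10·log₁₀(5) = 6.99 dB.
L_total = 62.3 + 6.99 = 69.3 dB SPL.

69.3 dB SPL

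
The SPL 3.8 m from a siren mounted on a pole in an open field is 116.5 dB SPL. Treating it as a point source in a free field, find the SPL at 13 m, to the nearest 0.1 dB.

105.8 dB SPL

Inverse-square spreading gives ΔL = −20·log₁₀(d₂/d₁).
ΔL = −20·log₁₀(13/3.8) = -10.68 dB, so L₂ = 116.5 + (-10.68) = 105.8 dB SPL.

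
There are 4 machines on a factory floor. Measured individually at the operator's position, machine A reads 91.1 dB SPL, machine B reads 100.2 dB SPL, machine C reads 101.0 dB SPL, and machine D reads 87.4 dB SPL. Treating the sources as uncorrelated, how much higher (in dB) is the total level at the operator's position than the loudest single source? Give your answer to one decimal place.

3.0 dB

Uncorrelated sources add in intensity (power), not in dB.
L_total = 10·log₁₀(10^(91.1/10) + 10^(100.2/10) + 10^(101.0/10) + 10^(87.4/10)) = 103.96 dB SPL.
Excess over the loudest (101.0 dB): 103.96 − 101.0 = 3.0 dB.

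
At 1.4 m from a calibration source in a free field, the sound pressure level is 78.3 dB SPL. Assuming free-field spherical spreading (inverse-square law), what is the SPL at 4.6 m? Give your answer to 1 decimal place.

68.0 dB SPL

Free-field point source: level drops by 20·log₁₀ of the distance ratio.
ΔL = −20·log₁₀(4.6/1.4) = -10.33 dB, so L₂ = 78.3 + (-10.33) = 68.0 dB SPL.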